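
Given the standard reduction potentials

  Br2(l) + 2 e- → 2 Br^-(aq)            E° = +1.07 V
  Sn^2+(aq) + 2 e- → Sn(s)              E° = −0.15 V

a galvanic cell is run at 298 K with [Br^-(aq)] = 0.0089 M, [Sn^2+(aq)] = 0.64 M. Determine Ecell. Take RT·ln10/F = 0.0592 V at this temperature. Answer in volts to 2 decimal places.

Br₂/Br⁻ is reduced (cathode, E° = +1.07 V) and Sn²⁺/Sn is oxidized (anode).
E°cell = E°cat − E°an = +1.07 − (−0.15) = +1.22 V; n = 2.
For the overall reaction Br2(l) + Sn(s) → 2 Br^-(aq) + Sn^2+(aq), Q = [Br^-(aq)]^2·[Sn^2+(aq)] = 5.07×10^−5, giving log Q = −4.295.
Applying E = E° − (RT ln10/nF)·log Q gives +1.22 − (0.0592/2)(−4.295) = +1.35 V.

+1.35 V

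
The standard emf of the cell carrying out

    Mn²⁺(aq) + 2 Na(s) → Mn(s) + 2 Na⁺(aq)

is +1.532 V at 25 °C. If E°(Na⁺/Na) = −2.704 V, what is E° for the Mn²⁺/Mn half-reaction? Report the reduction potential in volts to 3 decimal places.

−1.172 V

In the reaction as written the Mn²⁺/Mn couple is reduced (cathode) and Na⁺/Na is oxidized (anode), so E°cell = E°(Mn²⁺/Mn) − E°(Na⁺/Na).
E°(Mn²⁺/Mn) = E°cell + E°(anode) = +1.532 + (−2.704) = −1.172 V.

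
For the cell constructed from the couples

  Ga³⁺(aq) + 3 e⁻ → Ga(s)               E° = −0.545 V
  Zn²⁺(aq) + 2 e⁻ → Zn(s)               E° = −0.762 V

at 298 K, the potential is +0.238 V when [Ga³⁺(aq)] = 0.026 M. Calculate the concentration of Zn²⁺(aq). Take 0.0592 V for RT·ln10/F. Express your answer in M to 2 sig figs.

Ga³⁺/Ga is the cathode (higher E°); E°cell = −0.545 − (−0.762) = +0.217 V with n = 6.
From the Nernst equation, log Q = n(E° − E)/0.0592 = 6·(+0.217 − (+0.238))/0.0592 = −2.128.
Balancing electrons gives 2 Ga³⁺(aq) + 3 Zn(s) → 2 Ga(s) + 3 Zn²⁺(aq); thus Q = [Zn²⁺(aq)]^3 / [Ga³⁺(aq)]^2.
Solving for the unknown gives log [Zn²⁺(aq)] = −1.766, so [Zn²⁺(aq)] ≈ 0.017 M.

0.017 M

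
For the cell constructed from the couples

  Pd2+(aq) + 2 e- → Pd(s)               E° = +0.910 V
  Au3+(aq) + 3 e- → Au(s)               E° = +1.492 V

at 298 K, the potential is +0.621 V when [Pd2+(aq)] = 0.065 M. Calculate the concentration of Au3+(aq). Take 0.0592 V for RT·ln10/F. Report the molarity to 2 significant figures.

The Au³⁺/Au couple has the larger reduction potential, so it is the cathode: E°cell = +1.492 − (+0.910) = +0.582 V and n = 6.
From the Nernst equation, log Q = n(E° − E)/0.0592 = 6·(+0.582 − (+0.621))/0.0592 = −3.953.
The balanced reaction is 2 Au3+(aq) + 3 Pd(s) → 2 Au(s) + 3 Pd2+(aq), so Q = [Pd2+(aq)]^3 / [Au3+(aq)]^2.
Solving for the unknown gives log [Au3+(aq)] = 0.196, so [Au3+(aq)] ≈ 1.6 M.

1.6 M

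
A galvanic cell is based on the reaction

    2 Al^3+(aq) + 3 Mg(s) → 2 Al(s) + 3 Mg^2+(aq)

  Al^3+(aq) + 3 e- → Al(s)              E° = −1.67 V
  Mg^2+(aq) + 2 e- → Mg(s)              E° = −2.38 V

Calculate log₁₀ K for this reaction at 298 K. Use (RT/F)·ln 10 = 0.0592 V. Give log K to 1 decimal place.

The Al³⁺/Al couple is reduced (cathode); E°cell = −1.67 − (−2.38) = +0.71 V with n = 6.
At equilibrium E = 0, so log K = nE°cell / 0.0592 = (6)(+0.71) / 0.0592 = 72.0.

log K = 72.0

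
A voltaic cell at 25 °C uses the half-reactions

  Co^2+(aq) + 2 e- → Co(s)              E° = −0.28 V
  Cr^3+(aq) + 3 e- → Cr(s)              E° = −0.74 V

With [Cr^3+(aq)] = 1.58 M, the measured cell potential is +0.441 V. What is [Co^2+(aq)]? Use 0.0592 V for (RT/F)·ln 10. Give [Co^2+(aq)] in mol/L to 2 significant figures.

0.31 M

The Co²⁺/Co couple has the larger reduction potential, so it is the cathode: E°cell = −0.28 − (−0.74) = +0.46 V and n = 6.
From the Nernst equation, log Q = n(E° − E)/0.0592 = 6·(+0.46 − (+0.441))/0.0592 = 1.926.
Balancing electrons gives 3 Co^2+(aq) + 2 Cr(s) → 3 Co(s) + 2 Cr^3+(aq); thus Q = [Cr^3+(aq)]^2 / [Co^2+(aq)]^3.
Substituting the known concentrations and solving, log [Co^2+(aq)] = −0.510 and [Co^2+(aq)] = 0.31 M.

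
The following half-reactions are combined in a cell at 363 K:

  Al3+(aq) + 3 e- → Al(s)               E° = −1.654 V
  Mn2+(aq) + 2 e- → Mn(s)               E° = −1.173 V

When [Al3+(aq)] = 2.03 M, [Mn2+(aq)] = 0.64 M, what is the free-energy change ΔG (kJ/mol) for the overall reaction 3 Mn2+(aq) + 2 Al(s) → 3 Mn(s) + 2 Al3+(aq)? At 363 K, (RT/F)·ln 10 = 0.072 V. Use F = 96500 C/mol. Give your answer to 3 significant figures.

With Mn²⁺/Mn reduced at the cathode, E°cell = −1.173 − (−1.654) = +0.481 V and n = 6.
Here Q = [Al3+(aq)]^2 / [Mn2+(aq)]^3 = 15.7 (log Q = 1.196), giving E = +0.481 − (0.072/6)·(1.196) = +0.4666 V.
Finally ΔG = −nFE = −(6)(96500 C/mol)(+0.4666 V) = −270 kJ/mol.

−270 kJ/mol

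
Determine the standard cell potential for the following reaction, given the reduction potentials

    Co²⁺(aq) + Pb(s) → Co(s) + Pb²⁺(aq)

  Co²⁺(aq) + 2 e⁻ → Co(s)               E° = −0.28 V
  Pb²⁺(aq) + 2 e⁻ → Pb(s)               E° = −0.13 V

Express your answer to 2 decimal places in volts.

−0.15 V

Co²⁺(aq) gains electrons, so the Co²⁺/Co couple is the cathode; the Pb²⁺/Pb couple is the anode.
E°cell = E°(cathode) − E°(anode) = −0.28 − (−0.13) = −0.15 V.
The negative E°cell means the reaction is non-spontaneous in the direction written.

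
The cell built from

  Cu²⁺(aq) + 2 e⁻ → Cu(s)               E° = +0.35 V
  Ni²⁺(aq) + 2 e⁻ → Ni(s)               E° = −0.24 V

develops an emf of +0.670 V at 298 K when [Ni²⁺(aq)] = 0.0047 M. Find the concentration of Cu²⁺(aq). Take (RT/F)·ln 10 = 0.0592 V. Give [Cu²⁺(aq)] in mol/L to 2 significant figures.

With Cu²⁺/Cu at the cathode and Ni²⁺/Ni at the anode, E°cell = +0.35 − (−0.24) = +0.59 V (n = 2).
Since E = E° − (0.0592/n)·log Q, log Q = n(E° − E)/0.0592 = −2.703.
For Cu²⁺(aq) + Ni(s) → Cu(s) + Ni²⁺(aq), the reaction quotient is Q = [Ni²⁺(aq)] / [Cu²⁺(aq)].
Substituting the known concentrations and solving, log [Cu²⁺(aq)] = 0.375 and [Cu²⁺(aq)] = 2.4 M.

2.4 M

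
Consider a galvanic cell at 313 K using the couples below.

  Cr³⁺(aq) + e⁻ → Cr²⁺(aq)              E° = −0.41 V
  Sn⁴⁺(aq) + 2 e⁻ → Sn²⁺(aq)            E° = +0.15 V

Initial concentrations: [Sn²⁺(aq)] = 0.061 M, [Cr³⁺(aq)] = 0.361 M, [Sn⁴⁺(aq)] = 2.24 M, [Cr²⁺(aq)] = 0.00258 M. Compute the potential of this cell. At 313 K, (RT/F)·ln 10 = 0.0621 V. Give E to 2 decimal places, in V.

Sn⁴⁺/Sn²⁺ is reduced (cathode, E° = +0.15 V) and Cr³⁺/Cr²⁺ is oxidized (anode).
E°cell = E°cat − E°an = +0.15 − (−0.41) = +0.56 V; n = 2.
The balanced reaction is Sn⁴⁺(aq) + 2 Cr²⁺(aq) → Sn²⁺(aq) + 2 Cr³⁺(aq), so Q = ([Sn²⁺(aq)]·[Cr³⁺(aq)]^2) / ([Sn⁴⁺(aq)]·[Cr²⁺(aq)]^2) = 533 and log Q = 2.727.
E = E° − (0.0621/n)·log Q = +0.56 − (0.0621/2)(2.727) = +0.48 V.

+0.48 V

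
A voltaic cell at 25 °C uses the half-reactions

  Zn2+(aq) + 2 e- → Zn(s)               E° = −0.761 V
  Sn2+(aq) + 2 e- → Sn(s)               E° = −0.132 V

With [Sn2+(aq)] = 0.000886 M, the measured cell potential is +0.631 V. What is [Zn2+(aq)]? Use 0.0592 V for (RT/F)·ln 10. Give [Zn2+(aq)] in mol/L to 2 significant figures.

Sn²⁺/Sn is the cathode (higher E°); E°cell = −0.132 − (−0.761) = +0.629 V with n = 2.
From the Nernst equation, log Q = n(E° − E)/0.0592 = 2·(+0.629 − (+0.631))/0.0592 = −0.068.
The balanced reaction is Sn2+(aq) + Zn(s) → Sn(s) + Zn2+(aq), so Q = [Zn2+(aq)] / [Sn2+(aq)].
Solving for the unknown gives log [Zn2+(aq)] = −3.121, so [Zn2+(aq)] ≈ 0.00076 M.

0.00076 M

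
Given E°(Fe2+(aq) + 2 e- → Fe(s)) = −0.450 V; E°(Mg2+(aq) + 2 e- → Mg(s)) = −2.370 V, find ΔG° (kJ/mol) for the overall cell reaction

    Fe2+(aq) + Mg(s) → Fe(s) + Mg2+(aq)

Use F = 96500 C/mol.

−371 kJ/mol

In the reaction as written Fe2+(aq) is reduced, so the Fe²⁺/Fe couple is the cathode and Mg²⁺/Mg is the anode.
E°cell = −0.450 − (−2.370) = +1.920 V; balancing electrons gives n = 2.
ΔG° = −nFE°cell = −(2)(96500)(+1.920) J/mol = −371 kJ/mol.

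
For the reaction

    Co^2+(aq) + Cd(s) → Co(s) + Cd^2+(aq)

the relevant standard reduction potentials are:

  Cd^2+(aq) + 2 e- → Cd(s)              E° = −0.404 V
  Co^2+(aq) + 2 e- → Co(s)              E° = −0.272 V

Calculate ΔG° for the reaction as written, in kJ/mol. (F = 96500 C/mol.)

In the reaction as written Co^2+(aq) is reduced, so the Co²⁺/Co couple is the cathode and Cd²⁺/Cd is the anode.
E°cell = −0.272 − (−0.404) = +0.132 V; balancing electrons gives n = 2.
ΔG° = −nFE°cell = −(2)(96500)(+0.132) J/mol = −25.5 kJ/mol.

−25.5 kJ/mol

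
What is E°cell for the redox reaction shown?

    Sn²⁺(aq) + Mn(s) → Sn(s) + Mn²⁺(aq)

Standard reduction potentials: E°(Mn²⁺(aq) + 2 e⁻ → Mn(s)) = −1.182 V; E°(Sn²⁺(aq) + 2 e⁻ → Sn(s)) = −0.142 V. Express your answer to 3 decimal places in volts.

+1.040 V

In the reaction as written, Sn²⁺(aq) is reduced (cathode) and Mn²⁺(aq) is produced by oxidation at the anode.
E°cell = E°(cathode) − E°(anode) = −0.142 − (−1.182) = +1.040 V.
The positive value indicates the reaction is spontaneous as written.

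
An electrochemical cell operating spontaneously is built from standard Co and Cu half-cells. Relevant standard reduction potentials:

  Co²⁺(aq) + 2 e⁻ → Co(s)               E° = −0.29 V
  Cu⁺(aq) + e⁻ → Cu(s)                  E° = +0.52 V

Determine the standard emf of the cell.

+0.81 V

Of the two couples in this cell, the one with the more positive reduction potential is reduced at the cathode: here that is Cu⁺/Cu (+0.52 V); Co²⁺/Co (−0.29 V) is the anode.
E°cell = E°(cathode) − E°(anode) = +0.52 − (−0.29) = +0.81 V.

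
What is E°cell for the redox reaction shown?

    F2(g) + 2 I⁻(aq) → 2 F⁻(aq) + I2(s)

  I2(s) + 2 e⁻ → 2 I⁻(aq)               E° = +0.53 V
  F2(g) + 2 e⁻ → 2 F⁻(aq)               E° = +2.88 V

+2.35 V

F2(g) gains electrons, so the F₂/F⁻ couple is the cathode; the I₂/I⁻ couple is the anode.
E°cell = E°(cathode) − E°(anode) = +2.88 − (+0.53) = +2.35 V.
The positive value indicates the reaction is spontaneous as written.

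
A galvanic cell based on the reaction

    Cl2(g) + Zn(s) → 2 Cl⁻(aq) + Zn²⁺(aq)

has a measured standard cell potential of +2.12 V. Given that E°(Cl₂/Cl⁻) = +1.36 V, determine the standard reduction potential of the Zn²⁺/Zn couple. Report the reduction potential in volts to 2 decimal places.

In the reaction as written the Cl₂/Cl⁻ couple is reduced (cathode) and Zn²⁺/Zn is oxidized (anode), so E°cell = E°(Cl₂/Cl⁻) − E°(Zn²⁺/Zn).
E°(Zn²⁺/Zn) = E°(cathode) − E°cell = +1.36 − (+2.12) = −0.76 V.

−0.76 V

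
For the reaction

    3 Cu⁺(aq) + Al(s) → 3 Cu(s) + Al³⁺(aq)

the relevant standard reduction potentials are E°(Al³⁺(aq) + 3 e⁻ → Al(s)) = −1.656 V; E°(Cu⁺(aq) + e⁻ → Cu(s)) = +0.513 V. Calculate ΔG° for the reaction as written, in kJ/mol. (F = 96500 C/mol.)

−628 kJ/mol

In the reaction as written Cu⁺(aq) is reduced, so the Cu⁺/Cu couple is the cathode and Al³⁺/Al is the anode.
E°cell = +0.513 − (−1.656) = +2.169 V; balancing electrons gives n = 3.
ΔG° = −nFE°cell = −(3)(96500)(+2.169) J/mol = −628 kJ/mol.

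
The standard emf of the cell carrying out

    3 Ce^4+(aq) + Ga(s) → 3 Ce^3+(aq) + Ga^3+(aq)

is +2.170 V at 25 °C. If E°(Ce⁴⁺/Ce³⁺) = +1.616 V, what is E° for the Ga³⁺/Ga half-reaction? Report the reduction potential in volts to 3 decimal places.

−0.554 V

In the reaction as written the Ce⁴⁺/Ce³⁺ couple is reduced (cathode) and Ga³⁺/Ga is oxidized (anode), so E°cell = E°(Ce⁴⁺/Ce³⁺) − E°(Ga³⁺/Ga).
E°(Ga³⁺/Ga) = E°(cathode) − E°cell = +1.616 − (+2.170) = −0.554 V.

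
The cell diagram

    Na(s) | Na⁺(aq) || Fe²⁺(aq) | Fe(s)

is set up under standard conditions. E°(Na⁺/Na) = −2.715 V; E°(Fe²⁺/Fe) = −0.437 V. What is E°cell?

+2.278 V

By convention the left-hand electrode in cell notation is the anode (oxidation) and the right-hand electrode is the cathode (reduction).
E°cell = E°(right) − E°(left) = −0.437 − (−2.715) = +2.278 V.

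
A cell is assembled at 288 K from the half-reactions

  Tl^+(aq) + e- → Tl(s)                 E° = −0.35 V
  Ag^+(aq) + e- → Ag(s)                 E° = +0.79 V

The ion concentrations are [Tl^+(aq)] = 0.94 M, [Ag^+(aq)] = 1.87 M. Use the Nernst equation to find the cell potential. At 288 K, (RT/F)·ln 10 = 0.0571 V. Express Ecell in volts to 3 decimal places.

+1.157 V

Ag⁺/Ag is reduced (cathode, E° = +0.79 V) and Tl⁺/Tl is oxidized (anode).
E°cell = +0.79 − (−0.35) = +1.14 V, with n = 1 electron transferred.
The balanced reaction is Ag^+(aq) + Tl(s) → Ag(s) + Tl^+(aq), so Q = [Tl^+(aq)] / [Ag^+(aq)] = 0.503 and log Q = −0.299.
By the Nernst equation, E = +1.14 − (0.0571/1)·(−0.299) = +1.157 V.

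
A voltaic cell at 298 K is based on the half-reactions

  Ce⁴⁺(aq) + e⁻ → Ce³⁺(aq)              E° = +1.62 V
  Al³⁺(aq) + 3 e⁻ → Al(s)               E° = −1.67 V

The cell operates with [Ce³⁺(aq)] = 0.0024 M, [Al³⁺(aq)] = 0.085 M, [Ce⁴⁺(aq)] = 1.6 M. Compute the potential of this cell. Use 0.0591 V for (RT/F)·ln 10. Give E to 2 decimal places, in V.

Since E°(Ce⁴⁺/Ce³⁺) > E°(Al³⁺/Al), Ce⁴⁺/Ce³⁺ serves as the cathode.
E°cell = +1.62 − (−1.67) = +3.29 V, with n = 3 electrons transferred.
For the overall reaction 3 Ce⁴⁺(aq) + Al(s) → 3 Ce³⁺(aq) + Al³⁺(aq), Q = ([Ce³⁺(aq)]^3·[Al³⁺(aq)]) / [Ce⁴⁺(aq)]^3 = 2.87×10^−10, giving log Q = −9.542.
E = E° − (0.0591/n)·log Q = +3.29 − (0.0591/3)(−9.542) = +3.48 V.

+3.48 V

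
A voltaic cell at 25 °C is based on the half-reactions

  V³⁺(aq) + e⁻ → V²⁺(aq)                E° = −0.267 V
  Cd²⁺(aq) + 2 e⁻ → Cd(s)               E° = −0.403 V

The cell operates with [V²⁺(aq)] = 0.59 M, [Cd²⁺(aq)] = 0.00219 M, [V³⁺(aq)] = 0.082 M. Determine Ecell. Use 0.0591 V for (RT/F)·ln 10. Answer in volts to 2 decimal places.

V³⁺/V²⁺ is reduced (cathode, E° = −0.267 V) and Cd²⁺/Cd is oxidized (anode).
E°cell = E°cat − E°an = −0.267 − (−0.403) = +0.136 V; n = 2.
The balanced reaction is 2 V³⁺(aq) + Cd(s) → 2 V²⁺(aq) + Cd²⁺(aq), so Q = ([V²⁺(aq)]^2·[Cd²⁺(aq)]) / [V³⁺(aq)]^2 = 0.113 and log Q = −0.945.
Applying E = E° − (RT ln10/nF)·log Q gives +0.136 − (0.0591/2)(−0.945) = +0.16 V.

+0.16 V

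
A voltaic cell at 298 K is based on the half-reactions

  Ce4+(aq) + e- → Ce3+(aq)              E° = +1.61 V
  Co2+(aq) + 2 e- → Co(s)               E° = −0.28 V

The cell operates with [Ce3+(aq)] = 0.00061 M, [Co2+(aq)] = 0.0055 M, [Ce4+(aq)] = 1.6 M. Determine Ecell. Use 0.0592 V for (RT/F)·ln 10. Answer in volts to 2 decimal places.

+2.16 V

The Ce⁴⁺/Ce³⁺ couple has the more positive E°, so it is the cathode; Co²⁺/Co is the anode.
E°cell = E°cat − E°an = +1.61 − (−0.28) = +1.89 V; n = 2.
For the overall reaction 2 Ce4+(aq) + Co(s) → 2 Ce3+(aq) + Co2+(aq), Q = ([Ce3+(aq)]^2·[Co2+(aq)]) / [Ce4+(aq)]^2 = 7.99×10^−10, giving log Q = −9.097.
Applying E = E° − (RT ln10/nF)·log Q gives +1.89 − (0.0592/2)(−9.097) = +2.16 V.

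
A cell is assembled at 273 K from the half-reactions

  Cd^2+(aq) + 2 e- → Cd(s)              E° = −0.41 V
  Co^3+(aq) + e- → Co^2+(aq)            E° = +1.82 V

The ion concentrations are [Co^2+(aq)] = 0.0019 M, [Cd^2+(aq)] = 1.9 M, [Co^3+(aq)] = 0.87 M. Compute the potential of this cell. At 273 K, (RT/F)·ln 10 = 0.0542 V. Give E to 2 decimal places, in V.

+2.37 V

Co³⁺/Co²⁺ is reduced (cathode, E° = +1.82 V) and Cd²⁺/Cd is oxidized (anode).
E°cell = +1.82 − (−0.41) = +2.23 V, with n = 2 electrons transferred.
For the overall reaction 2 Co^3+(aq) + Cd(s) → 2 Co^2+(aq) + Cd^2+(aq), Q = ([Co^2+(aq)]^2·[Cd^2+(aq)]) / [Co^3+(aq)]^2 = 9.06×10^−6, giving log Q = −5.043.
E = E° − (0.0542/n)·log Q = +2.23 − (0.0542/2)(−5.043) = +2.37 V.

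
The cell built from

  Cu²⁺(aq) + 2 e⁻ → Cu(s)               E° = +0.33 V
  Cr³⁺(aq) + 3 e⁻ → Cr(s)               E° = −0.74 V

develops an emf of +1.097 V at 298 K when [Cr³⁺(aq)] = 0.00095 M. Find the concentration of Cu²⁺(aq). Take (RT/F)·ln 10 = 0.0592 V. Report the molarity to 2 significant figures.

The Cu²⁺/Cu couple has the larger reduction potential, so it is the cathode: E°cell = +0.33 − (−0.74) = +1.07 V and n = 6.
Since E = E° − (0.0592/n)·log Q, log Q = n(E° − E)/0.0592 = −2.736.
The balanced reaction is 3 Cu²⁺(aq) + 2 Cr(s) → 3 Cu(s) + 2 Cr³⁺(aq), so Q = [Cr³⁺(aq)]^2 / [Cu²⁺(aq)]^3.
Solving for the unknown gives log [Cu²⁺(aq)] = −1.103, so [Cu²⁺(aq)] ≈ 0.079 M.

0.079 M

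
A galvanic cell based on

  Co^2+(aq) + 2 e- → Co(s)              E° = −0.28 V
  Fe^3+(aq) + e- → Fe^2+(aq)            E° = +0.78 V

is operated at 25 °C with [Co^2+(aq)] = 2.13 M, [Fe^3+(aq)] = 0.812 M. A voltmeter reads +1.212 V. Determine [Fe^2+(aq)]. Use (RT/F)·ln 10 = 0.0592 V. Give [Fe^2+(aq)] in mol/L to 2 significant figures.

With Fe³⁺/Fe²⁺ at the cathode and Co²⁺/Co at the anode, E°cell = +0.78 − (−0.28) = +1.06 V (n = 2).
Rearranging E = E° − (0.0592/n)·log Q gives log Q = 2(+1.06 − (+1.212))/0.0592 = −5.135.
For 2 Fe^3+(aq) + Co(s) → 2 Fe^2+(aq) + Co^2+(aq), the reaction quotient is Q = ([Fe^2+(aq)]^2·[Co^2+(aq)]) / [Fe^3+(aq)]^2.
Substituting the known concentrations and solving, log [Fe^2+(aq)] = −2.822 and [Fe^2+(aq)] = 0.0015 M.

0.0015 M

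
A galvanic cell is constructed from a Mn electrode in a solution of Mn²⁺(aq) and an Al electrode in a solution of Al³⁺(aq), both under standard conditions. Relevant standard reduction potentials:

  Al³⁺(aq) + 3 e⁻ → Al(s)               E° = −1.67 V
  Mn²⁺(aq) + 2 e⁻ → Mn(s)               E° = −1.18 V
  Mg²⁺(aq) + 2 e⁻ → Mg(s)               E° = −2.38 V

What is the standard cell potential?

+0.49 V

Of the two couples in this cell, the one with the more positive reduction potential is reduced at the cathode: here that is Mn²⁺/Mn (−1.18 V); Al³⁺/Al (−1.67 V) is the anode.
E°cell = E°(cathode) − E°(anode) = −1.18 − (−1.67) = +0.49 V.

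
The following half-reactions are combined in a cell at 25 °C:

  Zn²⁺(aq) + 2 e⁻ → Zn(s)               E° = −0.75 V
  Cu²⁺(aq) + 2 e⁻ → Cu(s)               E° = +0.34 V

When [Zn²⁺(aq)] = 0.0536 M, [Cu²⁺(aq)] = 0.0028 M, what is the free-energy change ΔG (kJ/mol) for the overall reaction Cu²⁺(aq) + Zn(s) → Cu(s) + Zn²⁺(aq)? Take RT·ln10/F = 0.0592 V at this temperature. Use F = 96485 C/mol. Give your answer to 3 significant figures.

−203 kJ/mol

The standard cell potential is +0.34 − (−0.75) = +1.09 V, with n = 2 electrons in the balanced equation.
Here Q = [Zn²⁺(aq)] / [Cu²⁺(aq)] = 19.1 (log Q = 1.282), giving E = +1.09 − (0.0592/2)·(1.282) = +1.0521 V.
Finally ΔG = −nFE = −(2)(96485 C/mol)(+1.0521 V) = −203 kJ/mol.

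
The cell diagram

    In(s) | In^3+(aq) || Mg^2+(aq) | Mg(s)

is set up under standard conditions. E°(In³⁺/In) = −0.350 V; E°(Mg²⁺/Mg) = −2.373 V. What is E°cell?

−2.023 V

By convention the left-hand electrode in cell notation is the anode (oxidation) and the right-hand electrode is the cathode (reduction).
E°cell = E°(right) − E°(left) = −2.373 − (−0.350) = −2.023 V.
The negative sign shows that, as written, the cell would require an external voltage to drive the reaction.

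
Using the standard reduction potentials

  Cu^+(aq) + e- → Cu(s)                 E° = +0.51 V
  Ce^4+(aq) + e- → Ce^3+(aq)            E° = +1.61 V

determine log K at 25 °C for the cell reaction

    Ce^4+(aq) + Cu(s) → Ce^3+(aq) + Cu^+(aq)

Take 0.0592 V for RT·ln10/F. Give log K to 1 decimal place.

log K = 18.6

The Ce⁴⁺/Ce³⁺ couple is reduced (cathode); E°cell = +1.61 − (+0.51) = +1.10 V with n = 1.
At equilibrium E = 0, so log K = nE°cell / 0.0592 = (1)(+1.10) / 0.0592 = 18.6.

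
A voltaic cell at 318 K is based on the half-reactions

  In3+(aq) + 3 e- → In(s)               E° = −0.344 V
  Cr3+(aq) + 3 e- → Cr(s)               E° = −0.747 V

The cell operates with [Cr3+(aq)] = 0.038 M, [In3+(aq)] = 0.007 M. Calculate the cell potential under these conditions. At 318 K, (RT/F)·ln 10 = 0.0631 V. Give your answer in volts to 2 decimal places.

The In³⁺/In couple has the more positive E°, so it is the cathode; Cr³⁺/Cr is the anode.
E°cell = −0.344 − (−0.747) = +0.403 V, with n = 3 electrons transferred.
Balancing gives In3+(aq) + Cr(s) → In(s) + Cr3+(aq); hence Q = [Cr3+(aq)] / [In3+(aq)] = 5.43 (log Q = 0.735).
By the Nernst equation, E = +0.403 − (0.0631/3)·(0.735) = +0.39 V.

+0.39 V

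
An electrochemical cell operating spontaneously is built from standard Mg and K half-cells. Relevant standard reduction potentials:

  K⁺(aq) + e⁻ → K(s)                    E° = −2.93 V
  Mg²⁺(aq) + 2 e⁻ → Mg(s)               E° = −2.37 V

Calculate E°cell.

+0.56 V

Of the two couples in this cell, the one with the more positive reduction potential is reduced at the cathode: here that is Mg²⁺/Mg (−2.37 V); K⁺/K (−2.93 V) is the anode.
E°cell = E°(cathode) − E°(anode) = −2.37 − (−2.93) = +0.56 V.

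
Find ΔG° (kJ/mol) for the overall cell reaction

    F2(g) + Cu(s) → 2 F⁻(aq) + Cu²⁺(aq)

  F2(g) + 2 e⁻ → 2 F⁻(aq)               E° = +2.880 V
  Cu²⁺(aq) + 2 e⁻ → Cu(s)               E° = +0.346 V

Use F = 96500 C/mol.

−489 kJ/mol

In the reaction as written F2(g) is reduced, so the F₂/F⁻ couple is the cathode and Cu²⁺/Cu is the anode.
E°cell = +2.880 − (+0.346) = +2.534 V; balancing electrons gives n = 2.
ΔG° = −nFE°cell = −(2)(96500)(+2.534) J/mol = −489 kJ/mol.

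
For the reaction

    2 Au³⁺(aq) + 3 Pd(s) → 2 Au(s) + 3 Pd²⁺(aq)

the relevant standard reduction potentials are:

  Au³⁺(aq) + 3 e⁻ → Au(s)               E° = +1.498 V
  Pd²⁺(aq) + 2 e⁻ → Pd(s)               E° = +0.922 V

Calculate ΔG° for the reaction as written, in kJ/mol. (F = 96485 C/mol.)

−333 kJ/mol

In the reaction as written Au³⁺(aq) is reduced, so the Au³⁺/Au couple is the cathode and Pd²⁺/Pd is the anode.
E°cell = +1.498 − (+0.922) = +0.576 V; balancing electrons gives n = 6.
ΔG° = −nFE°cell = −(6)(96485)(+0.576) J/mol = −333 kJ/mol.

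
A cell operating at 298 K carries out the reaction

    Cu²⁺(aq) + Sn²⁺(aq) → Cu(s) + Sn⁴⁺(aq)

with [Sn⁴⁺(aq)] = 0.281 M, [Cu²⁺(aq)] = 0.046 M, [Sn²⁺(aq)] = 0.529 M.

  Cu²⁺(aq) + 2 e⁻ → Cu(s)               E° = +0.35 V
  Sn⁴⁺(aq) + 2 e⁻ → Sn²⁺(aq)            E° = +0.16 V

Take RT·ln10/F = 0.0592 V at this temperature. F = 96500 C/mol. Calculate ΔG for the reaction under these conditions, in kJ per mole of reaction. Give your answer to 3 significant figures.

−30.6 kJ/mol

E°cell = +0.35 − (+0.16) = +0.19 V; the balanced reaction transfers n = 2 electrons.
Q = [Sn⁴⁺(aq)] / ([Cu²⁺(aq)]·[Sn²⁺(aq)]) = 11.5, so log Q = 1.062 and E = +0.19 − (0.0592/2)(1.062) = +0.1586 V.
Then ΔG = −nFE = −2 × 96500 × +0.1586 J/mol = −30.6 kJ/mol.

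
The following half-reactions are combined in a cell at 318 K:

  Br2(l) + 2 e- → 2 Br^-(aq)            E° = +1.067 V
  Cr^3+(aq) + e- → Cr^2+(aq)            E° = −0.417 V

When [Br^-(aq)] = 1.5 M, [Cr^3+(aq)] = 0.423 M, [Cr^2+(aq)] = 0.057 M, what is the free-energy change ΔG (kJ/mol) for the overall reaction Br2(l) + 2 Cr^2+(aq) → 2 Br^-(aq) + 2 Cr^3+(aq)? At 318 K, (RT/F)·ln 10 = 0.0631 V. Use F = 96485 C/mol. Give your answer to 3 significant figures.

−274 kJ/mol

E°cell = +1.067 − (−0.417) = +1.484 V; the balanced reaction transfers n = 2 electrons.
The reaction quotient is ([Br^-(aq)]^2·[Cr^3+(aq)]^2) / [Cr^2+(aq)]^2 = 124; by Nernst, E = +1.484 − (0.0631/2)(2.093) = +1.4180 V.
Then ΔG = −nFE = −2 × 96485 × +1.4180 J/mol = −274 kJ/mol.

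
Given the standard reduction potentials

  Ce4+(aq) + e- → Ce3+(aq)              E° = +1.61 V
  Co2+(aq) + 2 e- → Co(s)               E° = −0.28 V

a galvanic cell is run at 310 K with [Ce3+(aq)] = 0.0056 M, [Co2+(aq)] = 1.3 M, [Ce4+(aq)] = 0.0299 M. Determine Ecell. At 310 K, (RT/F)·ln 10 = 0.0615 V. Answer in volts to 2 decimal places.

The Ce⁴⁺/Ce³⁺ couple has the more positive E°, so it is the cathode; Co²⁺/Co is the anode.
E°cell = E°cat − E°an = +1.61 − (−0.28) = +1.89 V; n = 2.
Balancing gives 2 Ce4+(aq) + Co(s) → 2 Ce3+(aq) + Co2+(aq); hence Q = ([Ce3+(aq)]^2·[Co2+(aq)]) / [Ce4+(aq)]^2 = 0.0456 (log Q = −1.341).
Applying E = E° − (RT ln10/nF)·log Q gives +1.89 − (0.0615/2)(−1.341) = +1.93 V.

+1.93 V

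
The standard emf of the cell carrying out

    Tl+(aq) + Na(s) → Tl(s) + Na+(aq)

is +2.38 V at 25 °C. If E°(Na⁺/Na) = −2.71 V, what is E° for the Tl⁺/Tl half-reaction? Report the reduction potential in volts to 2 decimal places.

−0.33 V

In the reaction as written the Tl⁺/Tl couple is reduced (cathode) and Na⁺/Na is oxidized (anode), so E°cell = E°(Tl⁺/Tl) − E°(Na⁺/Na).
E°(Tl⁺/Tl) = E°cell + E°(anode) = +2.38 + (−2.71) = −0.33 V.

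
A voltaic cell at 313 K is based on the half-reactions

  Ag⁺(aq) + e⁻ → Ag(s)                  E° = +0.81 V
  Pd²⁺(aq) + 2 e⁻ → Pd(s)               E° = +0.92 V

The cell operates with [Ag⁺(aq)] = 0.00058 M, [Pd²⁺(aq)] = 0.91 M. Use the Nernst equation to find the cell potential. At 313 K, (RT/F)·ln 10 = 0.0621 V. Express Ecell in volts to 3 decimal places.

Pd²⁺/Pd is reduced (cathode, E° = +0.92 V) and Ag⁺/Ag is oxidized (anode).
E°cell = +0.92 − (+0.81) = +0.11 V, with n = 2 electrons transferred.
Balancing gives Pd²⁺(aq) + 2 Ag(s) → Pd(s) + 2 Ag⁺(aq); hence Q = [Ag⁺(aq)]^2 / [Pd²⁺(aq)] = 3.7×10^−7 (log Q = −6.432).
By the Nernst equation, E = +0.11 − (0.0621/2)·(−6.432) = +0.310 V.

+0.310 V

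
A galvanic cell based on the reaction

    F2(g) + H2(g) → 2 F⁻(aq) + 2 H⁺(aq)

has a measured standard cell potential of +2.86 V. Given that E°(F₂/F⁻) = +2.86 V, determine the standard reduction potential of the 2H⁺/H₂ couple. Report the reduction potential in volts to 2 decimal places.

+0.00 V

In the reaction as written the F₂/F⁻ couple is reduced (cathode) and 2H⁺/H₂ is oxidized (anode), so E°cell = E°(F₂/F⁻) − E°(2H⁺/H₂).
E°(2H⁺/H₂) = E°(cathode) − E°cell = +2.86 − (+2.86) = +0.00 V.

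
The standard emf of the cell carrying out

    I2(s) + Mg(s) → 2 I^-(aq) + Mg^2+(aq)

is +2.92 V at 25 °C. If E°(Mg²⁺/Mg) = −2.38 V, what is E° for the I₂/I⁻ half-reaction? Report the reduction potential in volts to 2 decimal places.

+0.54 V

In the reaction as written the I₂/I⁻ couple is reduced (cathode) and Mg²⁺/Mg is oxidized (anode), so E°cell = E°(I₂/I⁻) − E°(Mg²⁺/Mg).
E°(I₂/I⁻) = E°cell + E°(anode) = +2.92 + (−2.38) = +0.54 V.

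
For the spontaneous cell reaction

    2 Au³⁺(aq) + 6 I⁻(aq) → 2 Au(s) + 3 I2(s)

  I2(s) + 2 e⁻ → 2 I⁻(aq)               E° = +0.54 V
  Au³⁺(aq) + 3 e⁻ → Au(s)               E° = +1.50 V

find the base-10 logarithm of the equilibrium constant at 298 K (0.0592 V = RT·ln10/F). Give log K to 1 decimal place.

log K = 97.3

The Au³⁺/Au couple is reduced (cathode); E°cell = +1.50 − (+0.54) = +0.96 V with n = 6.
At equilibrium E = 0, so log K = nE°cell / 0.0592 = (6)(+0.96) / 0.0592 = 97.3.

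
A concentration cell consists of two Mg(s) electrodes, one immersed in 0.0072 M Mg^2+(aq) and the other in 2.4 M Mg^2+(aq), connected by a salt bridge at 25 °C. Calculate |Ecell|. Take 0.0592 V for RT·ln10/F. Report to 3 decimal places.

0.075 V

For a concentration cell E°cell = 0, since both electrodes use the same couple.
The compartment with the higher Mg^2+(aq) concentration (2.4 M) acts as the cathode; ions are reduced there and produced at the dilute (0.0072 M) anode.
With n = 2, Ecell = −(0.0592/2)·log([dilute]/[conc]) = −(0.0592/2)·log(0.0072/2.4) = +0.075 V.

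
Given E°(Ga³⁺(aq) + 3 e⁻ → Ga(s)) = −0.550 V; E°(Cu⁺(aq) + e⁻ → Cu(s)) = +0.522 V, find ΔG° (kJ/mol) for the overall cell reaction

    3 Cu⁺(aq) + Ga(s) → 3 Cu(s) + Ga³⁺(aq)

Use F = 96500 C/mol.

In the reaction as written Cu⁺(aq) is reduced, so the Cu⁺/Cu couple is the cathode and Ga³⁺/Ga is the anode.
E°cell = +0.522 − (−0.550) = +1.072 V; balancing electrons gives n = 3.
ΔG° = −nFE°cell = −(3)(96500)(+1.072) J/mol = −310 kJ/mol.

−310 kJ/mol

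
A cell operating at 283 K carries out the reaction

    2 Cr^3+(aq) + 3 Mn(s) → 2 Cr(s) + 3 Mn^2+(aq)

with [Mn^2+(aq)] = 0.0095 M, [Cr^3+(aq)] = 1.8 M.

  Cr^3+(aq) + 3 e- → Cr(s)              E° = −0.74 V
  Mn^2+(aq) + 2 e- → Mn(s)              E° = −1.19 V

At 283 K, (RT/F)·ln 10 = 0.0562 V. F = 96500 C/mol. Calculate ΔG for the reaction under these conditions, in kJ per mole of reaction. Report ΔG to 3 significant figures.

The standard cell potential is −0.74 − (−1.19) = +0.45 V, with n = 6 electrons in the balanced equation.
The reaction quotient is [Mn^2+(aq)]^3 / [Cr^3+(aq)]^2 = 2.65×10^−7; by Nernst, E = +0.45 − (0.0562/6)(−6.577) = +0.5116 V.
Then ΔG = −nFE = −6 × 96500 × +0.5116 J/mol = −296 kJ/mol.

−296 kJ/mol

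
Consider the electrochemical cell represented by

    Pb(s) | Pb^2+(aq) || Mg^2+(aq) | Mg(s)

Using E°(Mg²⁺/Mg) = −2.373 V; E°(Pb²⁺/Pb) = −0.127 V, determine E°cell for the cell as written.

By convention the left-hand electrode in cell notation is the anode (oxidation) and the right-hand electrode is the cathode (reduction).
E°cell = E°(right) − E°(left) = −2.373 − (−0.127) = −2.246 V.
The negative sign shows that, as written, the cell would require an external voltage to drive the reaction.

−2.246 V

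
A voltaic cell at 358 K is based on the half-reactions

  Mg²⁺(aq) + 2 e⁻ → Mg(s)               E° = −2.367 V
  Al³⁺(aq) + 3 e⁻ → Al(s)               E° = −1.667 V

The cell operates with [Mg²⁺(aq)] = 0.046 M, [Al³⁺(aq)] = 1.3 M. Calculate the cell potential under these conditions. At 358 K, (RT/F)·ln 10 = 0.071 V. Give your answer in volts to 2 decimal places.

Since E°(Al³⁺/Al) > E°(Mg²⁺/Mg), Al³⁺/Al serves as the cathode.
The standard potential is −1.667 − (−2.367) = +0.700 V and the balanced reaction transfers n = 6 electrons.
Balancing gives 2 Al³⁺(aq) + 3 Mg(s) → 2 Al(s) + 3 Mg²⁺(aq); hence Q = [Mg²⁺(aq)]^3 / [Al³⁺(aq)]^2 = 5.76×10^−5 (log Q = −4.240).
E = E° − (0.071/n)·log Q = +0.700 − (0.071/6)(−4.240) = +0.75 V.

+0.75 V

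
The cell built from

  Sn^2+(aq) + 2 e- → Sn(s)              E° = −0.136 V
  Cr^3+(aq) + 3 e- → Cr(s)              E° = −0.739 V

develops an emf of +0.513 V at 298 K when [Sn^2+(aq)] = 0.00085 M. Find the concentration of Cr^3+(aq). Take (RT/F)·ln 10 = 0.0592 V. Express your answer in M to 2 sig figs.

Sn²⁺/Sn is the cathode (higher E°); E°cell = −0.136 − (−0.739) = +0.603 V with n = 6.
Since E = E° − (0.0592/n)·log Q, log Q = n(E° − E)/0.0592 = 9.122.
Balancing electrons gives 3 Sn^2+(aq) + 2 Cr(s) → 3 Sn(s) + 2 Cr^3+(aq); thus Q = [Cr^3+(aq)]^2 / [Sn^2+(aq)]^3.
Isolating [Cr^3+(aq)] in Q = 10^{9.122} yields log [Cr^3+(aq)] = −0.045, i.e. 0.90 M.

0.90 M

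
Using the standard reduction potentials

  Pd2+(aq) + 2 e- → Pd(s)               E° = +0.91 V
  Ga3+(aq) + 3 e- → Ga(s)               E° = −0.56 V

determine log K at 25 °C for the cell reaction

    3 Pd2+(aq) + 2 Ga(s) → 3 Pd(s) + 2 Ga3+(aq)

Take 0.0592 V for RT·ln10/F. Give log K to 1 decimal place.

log K = 149.0

The Pd²⁺/Pd couple is reduced (cathode); E°cell = +0.91 − (−0.56) = +1.47 V with n = 6.
At equilibrium E = 0, so log K = nE°cell / 0.0592 = (6)(+1.47) / 0.0592 = 149.0.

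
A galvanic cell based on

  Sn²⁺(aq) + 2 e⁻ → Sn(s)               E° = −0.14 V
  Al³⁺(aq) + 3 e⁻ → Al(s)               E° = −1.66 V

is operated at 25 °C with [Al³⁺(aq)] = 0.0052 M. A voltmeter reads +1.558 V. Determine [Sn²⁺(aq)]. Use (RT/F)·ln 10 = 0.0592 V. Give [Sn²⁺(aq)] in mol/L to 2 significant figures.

0.58 M

Sn²⁺/Sn is the cathode (higher E°); E°cell = −0.14 − (−1.66) = +1.52 V with n = 6.
Rearranging E = E° − (0.0592/n)·log Q gives log Q = 6(+1.52 − (+1.558))/0.0592 = −3.851.
Balancing electrons gives 3 Sn²⁺(aq) + 2 Al(s) → 3 Sn(s) + 2 Al³⁺(aq); thus Q = [Al³⁺(aq)]^2 / [Sn²⁺(aq)]^3.
Isolating [Sn²⁺(aq)] in Q = 10^{−3.851} yields log [Sn²⁺(aq)] = −0.239, i.e. 0.58 M.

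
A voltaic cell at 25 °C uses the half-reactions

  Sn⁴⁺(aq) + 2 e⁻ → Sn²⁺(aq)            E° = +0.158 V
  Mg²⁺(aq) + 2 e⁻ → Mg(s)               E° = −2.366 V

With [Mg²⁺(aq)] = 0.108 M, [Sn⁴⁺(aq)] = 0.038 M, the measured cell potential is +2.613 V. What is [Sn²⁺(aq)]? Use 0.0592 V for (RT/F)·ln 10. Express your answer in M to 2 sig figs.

0.00035 M

The Sn⁴⁺/Sn²⁺ couple has the larger reduction potential, so it is the cathode: E°cell = +0.158 − (−2.366) = +2.524 V and n = 2.
From the Nernst equation, log Q = n(E° − E)/0.0592 = 2·(+2.524 − (+2.613))/0.0592 = −3.007.
The balanced reaction is Sn⁴⁺(aq) + Mg(s) → Sn²⁺(aq) + Mg²⁺(aq), so Q = ([Sn²⁺(aq)]·[Mg²⁺(aq)]) / [Sn⁴⁺(aq)].
Solving for the unknown gives log [Sn²⁺(aq)] = −3.461, so [Sn²⁺(aq)] ≈ 0.00035 M.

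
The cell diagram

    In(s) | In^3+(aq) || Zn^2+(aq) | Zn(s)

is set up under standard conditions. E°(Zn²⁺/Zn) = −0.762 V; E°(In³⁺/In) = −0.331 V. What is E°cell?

−0.431 V

By convention the left-hand electrode in cell notation is the anode (oxidation) and the right-hand electrode is the cathode (reduction).
E°cell = E°(right) − E°(left) = −0.762 − (−0.331) = −0.431 V.
The negative sign shows that, as written, the cell would require an external voltage to drive the reaction.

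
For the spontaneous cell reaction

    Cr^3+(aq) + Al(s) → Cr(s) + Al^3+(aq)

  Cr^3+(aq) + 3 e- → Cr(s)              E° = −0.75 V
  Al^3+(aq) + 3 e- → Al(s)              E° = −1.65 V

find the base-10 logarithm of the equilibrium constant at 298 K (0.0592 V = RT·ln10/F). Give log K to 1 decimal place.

The Cr³⁺/Cr couple is reduced (cathode); E°cell = −0.75 − (−1.65) = +0.90 V with n = 3.
At equilibrium E = 0, so log K = nE°cell / 0.0592 = (3)(+0.90) / 0.0592 = 45.6.

log K = 45.6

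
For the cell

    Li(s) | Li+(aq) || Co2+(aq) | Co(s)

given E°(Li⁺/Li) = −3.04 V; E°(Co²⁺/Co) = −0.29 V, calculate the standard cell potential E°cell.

+2.75 V

By convention the left-hand electrode in cell notation is the anode (oxidation) and the right-hand electrode is the cathode (reduction).
E°cell = E°(right) − E°(left) = −0.29 − (−3.04) = +2.75 V.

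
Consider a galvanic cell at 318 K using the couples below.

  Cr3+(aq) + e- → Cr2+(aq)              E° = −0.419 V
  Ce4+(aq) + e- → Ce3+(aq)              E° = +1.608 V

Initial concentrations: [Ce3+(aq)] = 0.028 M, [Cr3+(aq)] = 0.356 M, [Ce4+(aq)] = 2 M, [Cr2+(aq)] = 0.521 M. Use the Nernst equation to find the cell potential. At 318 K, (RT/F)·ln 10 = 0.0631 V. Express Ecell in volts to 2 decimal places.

Since E°(Ce⁴⁺/Ce³⁺) > E°(Cr³⁺/Cr²⁺), Ce⁴⁺/Ce³⁺ serves as the cathode.
E°cell = +1.608 − (−0.419) = +2.027 V, with n = 1 electron transferred.
Balancing gives Ce4+(aq) + Cr2+(aq) → Ce3+(aq) + Cr3+(aq); hence Q = ([Ce3+(aq)]·[Cr3+(aq)]) / ([Ce4+(aq)]·[Cr2+(aq)]) = 0.00957 (log Q = −2.019).
E = E° − (0.0631/n)·log Q = +2.027 − (0.0631/1)(−2.019) = +2.15 V.

+2.15 V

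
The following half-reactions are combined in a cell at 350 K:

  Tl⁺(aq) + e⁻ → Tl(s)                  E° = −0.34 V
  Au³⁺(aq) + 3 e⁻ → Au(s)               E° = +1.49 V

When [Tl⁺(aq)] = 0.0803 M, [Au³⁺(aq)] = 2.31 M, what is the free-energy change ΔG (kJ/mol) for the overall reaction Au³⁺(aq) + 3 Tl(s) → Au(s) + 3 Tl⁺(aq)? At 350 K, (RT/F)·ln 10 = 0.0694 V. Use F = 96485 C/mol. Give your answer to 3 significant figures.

−554 kJ/mol

The standard cell potential is +1.49 − (−0.34) = +1.83 V, with n = 3 electrons in the balanced equation.
Here Q = [Tl⁺(aq)]^3 / [Au³⁺(aq)] = 0.000224 (log Q = −3.649), giving E = +1.83 − (0.0694/3)·(−3.649) = +1.9144 V.
Finally ΔG = −nFE = −(3)(96485 C/mol)(+1.9144 V) = −554 kJ/mol.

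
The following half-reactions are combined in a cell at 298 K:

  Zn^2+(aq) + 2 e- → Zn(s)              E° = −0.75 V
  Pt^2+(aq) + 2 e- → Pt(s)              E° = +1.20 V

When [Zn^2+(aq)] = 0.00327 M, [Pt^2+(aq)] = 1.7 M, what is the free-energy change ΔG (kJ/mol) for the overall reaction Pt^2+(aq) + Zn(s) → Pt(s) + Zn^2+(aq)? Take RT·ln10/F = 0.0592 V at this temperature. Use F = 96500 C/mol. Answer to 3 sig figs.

With Pt²⁺/Pt reduced at the cathode, E°cell = +1.20 − (−0.75) = +1.95 V and n = 2.
Here Q = [Zn^2+(aq)] / [Pt^2+(aq)] = 0.00192 (log Q = −2.716), giving E = +1.95 − (0.0592/2)·(−2.716) = +2.0304 V.
ΔG = −nFE = −(2)(96500)(+2.0304) J/mol = −392 kJ/mol.

−392 kJ/mol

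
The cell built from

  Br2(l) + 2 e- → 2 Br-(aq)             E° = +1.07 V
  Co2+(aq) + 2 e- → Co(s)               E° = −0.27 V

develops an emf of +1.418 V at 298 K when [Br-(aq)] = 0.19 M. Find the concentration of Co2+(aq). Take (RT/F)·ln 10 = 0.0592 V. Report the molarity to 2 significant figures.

Br₂/Br⁻ is the cathode (higher E°); E°cell = +1.07 − (−0.27) = +1.34 V with n = 2.
Rearranging E = E° − (0.0592/n)·log Q gives log Q = 2(+1.34 − (+1.418))/0.0592 = −2.635.
Balancing electrons gives Br2(l) + Co(s) → 2 Br-(aq) + Co2+(aq); thus Q = [Br-(aq)]^2·[Co2+(aq)].
Solving for the unknown gives log [Co2+(aq)] = −1.193, so [Co2+(aq)] ≈ 0.064 M.

0.064 M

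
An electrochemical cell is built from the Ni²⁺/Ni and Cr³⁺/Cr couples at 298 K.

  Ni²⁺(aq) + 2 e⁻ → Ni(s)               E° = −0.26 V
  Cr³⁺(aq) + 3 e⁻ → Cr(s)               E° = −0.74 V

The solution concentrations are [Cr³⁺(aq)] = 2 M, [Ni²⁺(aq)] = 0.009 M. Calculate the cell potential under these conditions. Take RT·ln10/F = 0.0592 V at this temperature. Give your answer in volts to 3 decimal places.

The Ni²⁺/Ni couple has the more positive E°, so it is the cathode; Cr³⁺/Cr is the anode.
E°cell = E°cat − E°an = −0.26 − (−0.74) = +0.48 V; n = 6.
Balancing gives 3 Ni²⁺(aq) + 2 Cr(s) → 3 Ni(s) + 2 Cr³⁺(aq); hence Q = [Cr³⁺(aq)]^2 / [Ni²⁺(aq)]^3 = 5.49×10^6 (log Q = 6.739).
By the Nernst equation, E = +0.48 − (0.0592/6)·(6.739) = +0.414 V.

+0.414 V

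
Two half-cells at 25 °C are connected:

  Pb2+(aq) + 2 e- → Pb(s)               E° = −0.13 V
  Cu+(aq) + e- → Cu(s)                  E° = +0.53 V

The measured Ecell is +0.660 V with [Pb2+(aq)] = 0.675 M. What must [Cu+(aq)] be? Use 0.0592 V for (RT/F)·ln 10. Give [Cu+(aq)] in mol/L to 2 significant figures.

0.82 M

Cu⁺/Cu is the cathode (higher E°); E°cell = +0.53 − (−0.13) = +0.66 V with n = 2.
From the Nernst equation, log Q = n(E° − E)/0.0592 = 2·(+0.66 − (+0.660))/0.0592 = 0.000.
Balancing electrons gives 2 Cu+(aq) + Pb(s) → 2 Cu(s) + Pb2+(aq); thus Q = [Pb2+(aq)] / [Cu+(aq)]^2.
Substituting the known concentrations and solving, log [Cu+(aq)] = −0.085 and [Cu+(aq)] = 0.82 M.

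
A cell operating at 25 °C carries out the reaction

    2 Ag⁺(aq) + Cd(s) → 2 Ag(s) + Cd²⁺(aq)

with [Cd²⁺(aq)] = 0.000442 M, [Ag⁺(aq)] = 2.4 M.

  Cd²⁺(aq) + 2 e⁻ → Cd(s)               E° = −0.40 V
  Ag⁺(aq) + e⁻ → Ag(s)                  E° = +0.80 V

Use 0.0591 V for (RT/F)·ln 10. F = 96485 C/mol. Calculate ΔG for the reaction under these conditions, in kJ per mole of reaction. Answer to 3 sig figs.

The standard cell potential is +0.80 − (−0.40) = +1.20 V, with n = 2 electrons in the balanced equation.
The reaction quotient is [Cd²⁺(aq)] / [Ag⁺(aq)]^2 = 7.67×10^−5; by Nernst, E = +1.20 − (0.0591/2)(−4.115) = +1.3216 V.
Finally ΔG = −nFE = −(2)(96485 C/mol)(+1.3216 V) = −255 kJ/mol.

−255 kJ/mol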